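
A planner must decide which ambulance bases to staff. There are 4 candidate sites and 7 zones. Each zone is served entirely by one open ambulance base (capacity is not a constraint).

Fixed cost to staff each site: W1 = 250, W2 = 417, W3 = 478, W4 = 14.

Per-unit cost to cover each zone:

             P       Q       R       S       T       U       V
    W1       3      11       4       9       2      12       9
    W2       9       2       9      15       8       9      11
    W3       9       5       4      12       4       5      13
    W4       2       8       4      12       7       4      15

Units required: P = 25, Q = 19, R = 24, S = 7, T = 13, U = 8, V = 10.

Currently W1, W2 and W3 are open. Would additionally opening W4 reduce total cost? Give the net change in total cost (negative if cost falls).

Yes — net change −19 (cost falls by 19).

Current service cost with {W1, W2, W3}: 428.
Adding W4: each zone re-picks its cheapest; new service cost 395, saving 33.
Extra fixed cost: 14. Net change = 14 − 33 = -19.
(Totals: 1573 → 1554.)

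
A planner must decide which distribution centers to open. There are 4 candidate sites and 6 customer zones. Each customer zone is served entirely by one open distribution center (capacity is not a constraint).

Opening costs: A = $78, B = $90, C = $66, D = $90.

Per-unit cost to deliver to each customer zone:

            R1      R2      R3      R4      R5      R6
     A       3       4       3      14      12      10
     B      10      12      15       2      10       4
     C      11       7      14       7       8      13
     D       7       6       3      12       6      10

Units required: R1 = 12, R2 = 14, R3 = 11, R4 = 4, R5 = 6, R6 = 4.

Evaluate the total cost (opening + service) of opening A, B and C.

Total cost: 431

Each customer zone is assigned to its cheapest site among the open ones.
{A, B, C}: R1→A 3·12=36, R2→A 4·14=56, R3→A 3·11=33, R4→B 2·4=8, R5→C 8·6=48, R6→B 4·4=16. Service 197; fixed 234; total 431.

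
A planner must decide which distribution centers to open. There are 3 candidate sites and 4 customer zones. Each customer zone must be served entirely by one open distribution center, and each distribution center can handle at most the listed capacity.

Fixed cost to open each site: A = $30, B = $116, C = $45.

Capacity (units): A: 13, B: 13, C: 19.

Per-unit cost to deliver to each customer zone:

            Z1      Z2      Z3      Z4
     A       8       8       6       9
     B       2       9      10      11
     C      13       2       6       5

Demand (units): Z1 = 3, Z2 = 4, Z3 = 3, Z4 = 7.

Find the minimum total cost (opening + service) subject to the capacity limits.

Minimum total cost: 145

Open {C}: Z1→C 13·3=39, Z2→C 2·4=8, Z3→C 6·3=18, Z4→C 5·7=35.
Loads: C carries 17/19. Service 100; fixed 45; total 145.
Next best feasible plan costs 160.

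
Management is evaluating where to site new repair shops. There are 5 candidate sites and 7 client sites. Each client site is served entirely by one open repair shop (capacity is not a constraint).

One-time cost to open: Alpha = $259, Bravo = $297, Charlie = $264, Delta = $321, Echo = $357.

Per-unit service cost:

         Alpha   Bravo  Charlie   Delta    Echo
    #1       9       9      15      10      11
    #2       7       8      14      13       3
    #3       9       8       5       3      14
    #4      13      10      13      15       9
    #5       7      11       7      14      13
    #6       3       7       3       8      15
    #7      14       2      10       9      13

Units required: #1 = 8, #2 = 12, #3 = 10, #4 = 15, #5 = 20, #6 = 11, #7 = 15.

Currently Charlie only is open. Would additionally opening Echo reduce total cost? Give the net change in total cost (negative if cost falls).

Current service cost with {Charlie}: 856.
Adding Echo: each client site re-picks its cheapest; new service cost 632, saving 224.
Extra fixed cost: 357. Net change = 357 − 224 = 133.
(Totals: 1120 → 1253.)

No — net change +133 (cost rises by 133).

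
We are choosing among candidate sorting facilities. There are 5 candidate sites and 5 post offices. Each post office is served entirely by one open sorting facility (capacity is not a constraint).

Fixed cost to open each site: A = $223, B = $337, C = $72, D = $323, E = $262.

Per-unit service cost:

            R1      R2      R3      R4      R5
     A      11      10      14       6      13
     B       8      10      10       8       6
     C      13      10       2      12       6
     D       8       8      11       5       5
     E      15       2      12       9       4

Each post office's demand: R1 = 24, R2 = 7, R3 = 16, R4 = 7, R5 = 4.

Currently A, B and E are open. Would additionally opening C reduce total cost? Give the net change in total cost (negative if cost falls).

Current service cost with {A, B, E}: 424.
Adding C: each post office re-picks its cheapest; new service cost 296, saving 128.
Extra fixed cost: 72. Net change = 72 − 128 = -56.
(Totals: 1246 → 1190.)

Yes — net change −56 (cost falls by 56).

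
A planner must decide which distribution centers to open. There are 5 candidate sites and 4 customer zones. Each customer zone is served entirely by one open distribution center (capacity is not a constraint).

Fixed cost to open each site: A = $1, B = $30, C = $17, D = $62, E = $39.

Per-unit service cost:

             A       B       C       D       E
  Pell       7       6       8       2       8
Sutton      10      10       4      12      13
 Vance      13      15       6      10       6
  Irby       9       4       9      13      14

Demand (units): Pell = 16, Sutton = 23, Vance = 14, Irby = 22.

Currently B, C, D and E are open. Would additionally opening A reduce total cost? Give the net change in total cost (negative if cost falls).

Current service cost with {B, C, D, E}: 296.
Adding A: each customer zone re-picks its cheapest; new service cost 296, saving 0.
Extra fixed cost: 1. Net change = 1 − 0 = 1.
(Totals: 444 → 445.)

No — net change +1 (cost rises by 1).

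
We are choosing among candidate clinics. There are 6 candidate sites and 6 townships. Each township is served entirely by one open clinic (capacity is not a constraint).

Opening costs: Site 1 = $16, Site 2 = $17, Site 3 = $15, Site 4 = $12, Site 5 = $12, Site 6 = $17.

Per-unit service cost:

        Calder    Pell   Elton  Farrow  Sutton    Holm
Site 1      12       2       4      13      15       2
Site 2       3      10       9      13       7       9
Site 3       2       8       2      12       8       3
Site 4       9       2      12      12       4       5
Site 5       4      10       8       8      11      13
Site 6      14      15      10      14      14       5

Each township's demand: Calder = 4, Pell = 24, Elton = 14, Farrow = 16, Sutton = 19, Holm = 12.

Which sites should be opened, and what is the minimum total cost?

Open Site 3, Site 4 and Site 5; minimum total cost 363.

For any fixed open set, each township goes to its cheapest open site; total = fixed + service.
{Site 3, Site 4, Site 5}: Calder→Site 3 2·4=8, Pell→Site 4 2·24=48, Elton→Site 3 2·14=28, Farrow→Site 5 8·16=128, Sutton→Site 4 4·19=76, Holm→Site 3 3·12=36. Service 324; fixed 39; total 363.
{Site 1, Site 3, Site 4, Site 5}: Calder→Site 3 2·4=8, Pell→Site 1 2·24=48, Elton→Site 3 2·14=28, Farrow→Site 5 8·16=128, Sutton→Site 4 4·19=76, Holm→Site 1 2·12=24. Service 312; fixed 55; total 367.
{Site 2, Site 3, Site 4, Site 5}: Calder→Site 3 2·4=8, Pell→Site 4 2·24=48, Elton→Site 3 2·14=28, Farrow→Site 5 8·16=128, Sutton→Site 4 4·19=76, Holm→Site 3 3·12=36. Service 324; fixed 56; total 380.
{Site 1, Site 2, Site 3, Site 4, Site 5, Site 6}: service 312 + fixed 89 = 401
No other subset beats 363.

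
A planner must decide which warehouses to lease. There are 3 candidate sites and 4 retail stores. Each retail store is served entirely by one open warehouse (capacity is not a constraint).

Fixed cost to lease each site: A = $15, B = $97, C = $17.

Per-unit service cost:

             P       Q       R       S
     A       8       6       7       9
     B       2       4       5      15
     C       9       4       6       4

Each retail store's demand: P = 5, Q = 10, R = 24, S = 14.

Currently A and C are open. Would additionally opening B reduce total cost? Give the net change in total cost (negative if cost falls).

No — net change +43 (cost rises by 43).

Current service cost with {A, C}: 280.
Adding B: each retail store re-picks its cheapest; new service cost 226, saving 54.
Extra fixed cost: 97. Net change = 97 − 54 = 43.
(Totals: 312 → 355.)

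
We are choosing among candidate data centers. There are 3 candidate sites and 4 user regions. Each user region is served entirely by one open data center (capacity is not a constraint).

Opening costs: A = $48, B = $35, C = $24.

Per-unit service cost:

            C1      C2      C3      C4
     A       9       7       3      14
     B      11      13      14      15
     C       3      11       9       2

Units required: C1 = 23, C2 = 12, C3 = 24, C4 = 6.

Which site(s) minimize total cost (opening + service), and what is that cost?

Open A and C; minimum total cost 309.

For any fixed open set, each user region goes to its cheapest open site; total = fixed + service.
{A, C}: C1→C 3·23=69, C2→A 7·12=84, C3→A 3·24=72, C4→C 2·6=12. Service 237; fixed 72; total 309.
{A, B, C}: service 237 + fixed 107 = 344
{C}: service 429 + fixed 24 = 453
No other subset beats 309.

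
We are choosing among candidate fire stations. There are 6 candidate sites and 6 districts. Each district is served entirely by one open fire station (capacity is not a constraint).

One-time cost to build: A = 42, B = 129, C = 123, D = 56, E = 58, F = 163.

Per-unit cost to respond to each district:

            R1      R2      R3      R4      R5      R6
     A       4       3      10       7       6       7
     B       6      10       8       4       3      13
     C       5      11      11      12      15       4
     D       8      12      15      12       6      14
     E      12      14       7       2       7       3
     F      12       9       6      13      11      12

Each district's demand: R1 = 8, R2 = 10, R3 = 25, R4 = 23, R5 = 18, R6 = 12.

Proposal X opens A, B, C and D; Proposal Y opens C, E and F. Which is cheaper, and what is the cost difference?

Proposal X: {A, B, C, D}: R1→A 4·8=32, R2→A 3·10=30, R3→B 8·25=200, R4→B 4·23=92, R5→B 3·18=54, R6→C 4·12=48. Service 456; fixed 350; total 806.
Proposal Y: {C, E, F}: R1→C 5·8=40, R2→F 9·10=90, R3→F 6·25=150, R4→E 2·23=46, R5→E 7·18=126, R6→E 3·12=36. Service 488; fixed 344; total 832.
Difference: |806 − 832| = 26.

Proposal X is cheaper by 26.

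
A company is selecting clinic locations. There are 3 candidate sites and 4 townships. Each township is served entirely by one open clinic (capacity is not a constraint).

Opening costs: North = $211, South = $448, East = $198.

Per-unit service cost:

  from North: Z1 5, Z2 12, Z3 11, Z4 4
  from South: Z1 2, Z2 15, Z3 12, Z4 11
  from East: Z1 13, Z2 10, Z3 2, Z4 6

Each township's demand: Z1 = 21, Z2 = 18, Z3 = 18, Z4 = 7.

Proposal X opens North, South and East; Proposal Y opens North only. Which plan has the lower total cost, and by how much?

Proposal X: {North, South, East}: Z1→South 2·21=42, Z2→East 10·18=180, Z3→East 2·18=36, Z4→North 4·7=28. Service 286; fixed 857; total 1143.
Proposal Y: {North}: Z1→North 5·21=105, Z2→North 12·18=216, Z3→North 11·18=198, Z4→North 4·7=28. Service 547; fixed 211; total 758.
Difference: |1143 − 758| = 385.

Proposal Y is cheaper by 385.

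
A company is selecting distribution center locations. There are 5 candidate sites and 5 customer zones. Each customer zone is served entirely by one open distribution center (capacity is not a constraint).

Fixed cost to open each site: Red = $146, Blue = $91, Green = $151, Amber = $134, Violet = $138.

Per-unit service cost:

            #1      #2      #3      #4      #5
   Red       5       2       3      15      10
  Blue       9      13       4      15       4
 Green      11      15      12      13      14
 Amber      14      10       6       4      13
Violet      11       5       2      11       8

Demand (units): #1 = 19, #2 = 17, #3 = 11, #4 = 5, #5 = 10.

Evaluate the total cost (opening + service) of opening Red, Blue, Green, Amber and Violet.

Each customer zone is assigned to its cheapest site among the open ones.
{Red, Blue, Green, Amber, Violet}: #1→Red 5·19=95, #2→Red 2·17=34, #3→Violet 2·11=22, #4→Amber 4·5=20, #5→Blue 4·10=40. Service 211; fixed 660; total 871.

Total cost: 871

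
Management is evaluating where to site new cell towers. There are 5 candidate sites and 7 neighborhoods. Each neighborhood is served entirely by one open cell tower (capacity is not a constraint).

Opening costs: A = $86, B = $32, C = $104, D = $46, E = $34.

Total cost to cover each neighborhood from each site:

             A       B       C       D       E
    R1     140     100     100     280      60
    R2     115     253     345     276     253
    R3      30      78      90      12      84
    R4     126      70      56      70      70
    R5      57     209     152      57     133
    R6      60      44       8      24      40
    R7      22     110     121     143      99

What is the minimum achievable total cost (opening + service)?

Minimum total cost: 514

For any fixed open set, each neighborhood goes to its cheapest open site; total = fixed + service.
{A, E}: R1→E 60, R2→A 115, R3→A 30, R4→E 70, R5→A 57, R6→E 40, R7→A 22. Service 394; fixed 120; total 514.
{A, D, E}: R1→E 60, R2→A 115, R3→D 12, R4→D 70, R5→A 57, R6→D 24, R7→A 22. Service 360; fixed 166; total 526.
{A, B, E}: service 394 + fixed 152 = 546
{A, B, C, D, E}: service 330 + fixed 302 = 632
No other subset beats 514.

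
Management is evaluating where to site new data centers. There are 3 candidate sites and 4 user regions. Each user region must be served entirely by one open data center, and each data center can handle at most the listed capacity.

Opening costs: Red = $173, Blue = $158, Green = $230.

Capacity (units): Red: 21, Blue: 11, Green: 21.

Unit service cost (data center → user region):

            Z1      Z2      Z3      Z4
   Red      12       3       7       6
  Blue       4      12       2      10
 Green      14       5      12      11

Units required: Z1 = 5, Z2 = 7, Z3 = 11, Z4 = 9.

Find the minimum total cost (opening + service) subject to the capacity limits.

Minimum total cost: 488

Open {Red, Blue}: Z1→Red 12·5=60, Z2→Red 3·7=21, Z3→Blue 2·11=22, Z4→Red 6·9=54.
Loads: Red carries 21/21, Blue carries 11/11. Service 157; fixed 331; total 488.
Next best feasible plan costs 614.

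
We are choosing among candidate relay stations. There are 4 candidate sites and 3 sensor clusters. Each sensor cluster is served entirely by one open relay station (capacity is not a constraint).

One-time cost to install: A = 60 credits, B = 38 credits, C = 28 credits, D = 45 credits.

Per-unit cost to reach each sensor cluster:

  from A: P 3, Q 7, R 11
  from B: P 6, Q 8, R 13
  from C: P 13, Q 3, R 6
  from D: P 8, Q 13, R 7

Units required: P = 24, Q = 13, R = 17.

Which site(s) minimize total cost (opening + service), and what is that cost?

Open A and C; minimum total cost 301.

For any fixed open set, each sensor cluster goes to its cheapest open site; total = fixed + service.
{A, C}: P→A 3·24=72, Q→C 3·13=39, R→C 6·17=102. Service 213; fixed 88; total 301.
{A, B, C}: service 213 + fixed 126 = 339
{A, C, D}: service 213 + fixed 133 = 346
{A, B, C, D}: P→A 3·24=72, Q→C 3·13=39, R→C 6·17=102. Service 213; fixed 171; total 384.
No other subset beats 301.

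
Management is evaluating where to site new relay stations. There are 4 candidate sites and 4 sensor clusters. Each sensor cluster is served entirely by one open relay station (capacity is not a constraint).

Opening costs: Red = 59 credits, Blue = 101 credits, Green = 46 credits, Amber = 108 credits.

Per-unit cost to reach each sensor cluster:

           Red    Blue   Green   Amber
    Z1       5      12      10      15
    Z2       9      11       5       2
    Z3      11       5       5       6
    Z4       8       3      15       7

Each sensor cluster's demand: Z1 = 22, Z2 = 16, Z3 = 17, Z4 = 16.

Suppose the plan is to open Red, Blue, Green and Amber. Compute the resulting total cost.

Each sensor cluster is assigned to its cheapest site among the open ones.
{Red, Blue, Green, Amber}: Z1→Red 5·22=110, Z2→Amber 2·16=32, Z3→Blue 5·17=85, Z4→Blue 3·16=48. Service 275; fixed 314; total 589.

Total cost: 589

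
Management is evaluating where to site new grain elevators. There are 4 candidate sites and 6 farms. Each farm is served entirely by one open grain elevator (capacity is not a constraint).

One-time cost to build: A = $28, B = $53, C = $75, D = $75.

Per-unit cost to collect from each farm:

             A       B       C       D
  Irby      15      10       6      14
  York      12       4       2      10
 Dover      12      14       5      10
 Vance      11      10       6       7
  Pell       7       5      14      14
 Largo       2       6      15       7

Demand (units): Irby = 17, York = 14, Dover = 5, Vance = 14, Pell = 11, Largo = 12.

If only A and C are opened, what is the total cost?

Each farm is assigned to its cheapest site among the open ones.
{A, C}: Irby→C 6·17=102, York→C 2·14=28, Dover→C 5·5=25, Vance→C 6·14=84, Pell→A 7·11=77, Largo→A 2·12=24. Service 340; fixed 103; total 443.

Total cost: 443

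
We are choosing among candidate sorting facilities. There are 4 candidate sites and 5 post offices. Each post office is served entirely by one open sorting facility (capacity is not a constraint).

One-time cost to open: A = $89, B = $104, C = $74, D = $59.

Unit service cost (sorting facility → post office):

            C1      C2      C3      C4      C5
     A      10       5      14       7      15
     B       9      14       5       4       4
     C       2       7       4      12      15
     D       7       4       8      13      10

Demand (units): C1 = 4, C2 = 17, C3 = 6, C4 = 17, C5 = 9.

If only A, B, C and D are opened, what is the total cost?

Total cost: 530

Each post office is assigned to its cheapest site among the open ones.
{A, B, C, D}: C1→C 2·4=8, C2→D 4·17=68, C3→C 4·6=24, C4→B 4·17=68, C5→B 4·9=36. Service 204; fixed 326; total 530.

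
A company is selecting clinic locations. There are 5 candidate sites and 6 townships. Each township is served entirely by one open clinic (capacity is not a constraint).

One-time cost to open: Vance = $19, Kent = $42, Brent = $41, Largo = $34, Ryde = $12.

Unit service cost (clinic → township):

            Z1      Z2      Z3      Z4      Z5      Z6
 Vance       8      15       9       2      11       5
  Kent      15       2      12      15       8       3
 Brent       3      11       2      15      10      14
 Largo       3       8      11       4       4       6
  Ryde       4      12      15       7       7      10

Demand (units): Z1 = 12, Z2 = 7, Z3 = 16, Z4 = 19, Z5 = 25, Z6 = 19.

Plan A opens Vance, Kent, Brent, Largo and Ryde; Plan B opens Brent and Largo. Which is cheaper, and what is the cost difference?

Plan A is cheaper by 64.

Plan A: {Vance, Kent, Brent, Largo, Ryde}: Z1→Brent 3·12=36, Z2→Kent 2·7=14, Z3→Brent 2·16=32, Z4→Vance 2·19=38, Z5→Largo 4·25=100, Z6→Kent 3·19=57. Service 277; fixed 148; total 425.
Plan B: {Brent, Largo}: Z1→Brent 3·12=36, Z2→Largo 8·7=56, Z3→Brent 2·16=32, Z4→Largo 4·19=76, Z5→Largo 4·25=100, Z6→Largo 6·19=114. Service 414; fixed 75; total 489.
Difference: |425 − 489| = 64.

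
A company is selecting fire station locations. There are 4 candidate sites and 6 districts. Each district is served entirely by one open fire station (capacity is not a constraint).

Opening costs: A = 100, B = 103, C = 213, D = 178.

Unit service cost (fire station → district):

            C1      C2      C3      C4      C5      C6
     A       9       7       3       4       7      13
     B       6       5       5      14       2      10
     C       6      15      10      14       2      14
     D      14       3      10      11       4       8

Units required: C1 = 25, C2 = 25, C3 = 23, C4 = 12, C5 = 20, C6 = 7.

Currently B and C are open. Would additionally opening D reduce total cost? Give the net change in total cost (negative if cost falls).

No — net change +78 (cost rises by 78).

Current service cost with {B, C}: 668.
Adding D: each district re-picks its cheapest; new service cost 568, saving 100.
Extra fixed cost: 178. Net change = 178 − 100 = 78.
(Totals: 984 → 1062.)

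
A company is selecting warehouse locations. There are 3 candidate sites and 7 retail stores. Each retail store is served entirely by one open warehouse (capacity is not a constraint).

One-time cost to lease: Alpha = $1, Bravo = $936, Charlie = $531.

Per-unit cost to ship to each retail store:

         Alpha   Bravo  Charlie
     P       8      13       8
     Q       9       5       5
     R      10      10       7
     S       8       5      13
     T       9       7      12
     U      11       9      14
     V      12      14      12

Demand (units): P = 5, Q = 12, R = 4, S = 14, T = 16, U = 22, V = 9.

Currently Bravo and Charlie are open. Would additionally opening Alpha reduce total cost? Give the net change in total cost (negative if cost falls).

Current service cost with {Bravo, Charlie}: 616.
Adding Alpha: each retail store re-picks its cheapest; new service cost 616, saving 0.
Extra fixed cost: 1. Net change = 1 − 0 = 1.
(Totals: 2083 → 2084.)

No — net change +1 (cost rises by 1).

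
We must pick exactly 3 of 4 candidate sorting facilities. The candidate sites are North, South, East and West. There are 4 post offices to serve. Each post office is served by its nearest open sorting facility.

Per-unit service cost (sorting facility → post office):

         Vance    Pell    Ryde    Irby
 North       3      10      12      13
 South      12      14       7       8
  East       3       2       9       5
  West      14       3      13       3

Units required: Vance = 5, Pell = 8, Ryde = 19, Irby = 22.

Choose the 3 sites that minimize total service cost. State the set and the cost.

Choose South, East and West; total service cost 230.

With exactly 3 open, each post office uses its cheapest among the chosen.
{South, East, West}: Vance→East 3·5=15, Pell→East 2·8=16, Ryde→South 7·19=133, Irby→West 3·22=66. Service cost 230.
{North, South, West}: service cost 238
{North, East, West}: service cost 268
Among all 4 size-3 choices, {South, East, West} is lowest.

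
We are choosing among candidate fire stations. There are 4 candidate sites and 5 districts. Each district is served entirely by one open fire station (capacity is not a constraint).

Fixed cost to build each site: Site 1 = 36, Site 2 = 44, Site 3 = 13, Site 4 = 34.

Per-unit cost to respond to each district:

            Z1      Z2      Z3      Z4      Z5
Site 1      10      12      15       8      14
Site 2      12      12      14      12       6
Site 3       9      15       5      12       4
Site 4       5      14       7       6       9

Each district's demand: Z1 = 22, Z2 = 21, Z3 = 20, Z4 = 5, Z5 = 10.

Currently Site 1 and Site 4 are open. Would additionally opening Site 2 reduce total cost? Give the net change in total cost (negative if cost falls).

No — net change +14 (cost rises by 14).

Current service cost with {Site 1, Site 4}: 622.
Adding Site 2: each district re-picks its cheapest; new service cost 592, saving 30.
Extra fixed cost: 44. Net change = 44 − 30 = 14.
(Totals: 692 → 706.)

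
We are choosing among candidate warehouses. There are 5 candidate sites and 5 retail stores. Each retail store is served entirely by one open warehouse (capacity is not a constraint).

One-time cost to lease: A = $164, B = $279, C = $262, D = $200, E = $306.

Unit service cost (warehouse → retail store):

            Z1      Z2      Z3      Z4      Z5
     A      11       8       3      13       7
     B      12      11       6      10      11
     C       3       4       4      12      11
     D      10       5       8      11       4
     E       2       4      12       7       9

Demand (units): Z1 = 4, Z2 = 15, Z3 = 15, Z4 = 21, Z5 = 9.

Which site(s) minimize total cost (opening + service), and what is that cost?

For any fixed open set, each retail store goes to its cheapest open site; total = fixed + service.
{D}: Z1→D 10·4=40, Z2→D 5·15=75, Z3→D 8·15=120, Z4→D 11·21=231, Z5→D 4·9=36. Service 502; fixed 200; total 702.
{A}: service 545 + fixed 164 = 709
{C}: Z1→C 3·4=12, Z2→C 4·15=60, Z3→C 4·15=60, Z4→C 12·21=252, Z5→C 11·9=99. Service 483; fixed 262; total 745.
{A, B, C, D, E}: service 296 + fixed 1211 = 1507
No other subset beats 702.

Open D only; minimum total cost 702.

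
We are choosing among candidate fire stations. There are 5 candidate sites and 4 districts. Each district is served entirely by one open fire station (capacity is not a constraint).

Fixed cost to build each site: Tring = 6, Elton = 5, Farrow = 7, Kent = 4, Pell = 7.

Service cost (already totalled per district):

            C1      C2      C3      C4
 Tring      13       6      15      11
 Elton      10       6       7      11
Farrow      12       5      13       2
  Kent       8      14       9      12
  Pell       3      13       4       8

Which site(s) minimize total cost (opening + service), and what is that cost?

Open Farrow and Pell; minimum total cost 28.

For any fixed open set, each district goes to its cheapest open site; total = fixed + service.
{Farrow, Pell}: C1→Pell 3, C2→Farrow 5, C3→Pell 4, C4→Farrow 2. Service 14; fixed 14; total 28.
{Farrow, Kent, Pell}: service 14 + fixed 18 = 32
{Elton, Farrow, Pell}: service 14 + fixed 19 = 33
{Tring, Elton, Farrow, Kent, Pell}: service 14 + fixed 29 = 43
No other subset beats 28.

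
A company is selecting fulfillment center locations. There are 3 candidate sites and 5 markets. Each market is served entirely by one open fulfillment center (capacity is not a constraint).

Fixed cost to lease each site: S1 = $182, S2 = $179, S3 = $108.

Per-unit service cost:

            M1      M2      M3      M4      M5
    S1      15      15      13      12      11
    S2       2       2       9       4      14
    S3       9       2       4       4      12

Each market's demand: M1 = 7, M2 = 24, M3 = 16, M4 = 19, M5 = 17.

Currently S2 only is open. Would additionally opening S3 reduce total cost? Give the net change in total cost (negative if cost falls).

Yes — net change −6 (cost falls by 6).

Current service cost with {S2}: 520.
Adding S3: each market re-picks its cheapest; new service cost 406, saving 114.
Extra fixed cost: 108. Net change = 108 − 114 = -6.
(Totals: 699 → 693.)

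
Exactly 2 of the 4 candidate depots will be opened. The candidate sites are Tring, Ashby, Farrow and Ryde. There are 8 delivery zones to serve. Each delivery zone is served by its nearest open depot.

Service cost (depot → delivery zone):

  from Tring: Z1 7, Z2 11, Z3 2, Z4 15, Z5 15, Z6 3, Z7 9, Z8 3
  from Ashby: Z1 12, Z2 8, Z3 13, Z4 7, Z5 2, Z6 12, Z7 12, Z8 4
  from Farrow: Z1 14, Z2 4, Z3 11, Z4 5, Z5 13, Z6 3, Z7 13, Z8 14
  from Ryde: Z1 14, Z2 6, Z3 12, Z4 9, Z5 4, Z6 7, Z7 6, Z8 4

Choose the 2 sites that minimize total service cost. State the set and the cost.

Choose Tring and Ryde; total service cost 40.

With exactly 2 open, each delivery zone uses its cheapest among the chosen.
{Tring, Ryde}: Z1→Tring 7, Z2→Ryde 6, Z3→Tring 2, Z4→Ryde 9, Z5→Ryde 4, Z6→Tring 3, Z7→Ryde 6, Z8→Tring 3. Service cost 40.
{Tring, Ashby}: service cost 41
{Tring, Farrow}: service cost 46
Among all 6 size-2 choices, {Tring, Ryde} is lowest.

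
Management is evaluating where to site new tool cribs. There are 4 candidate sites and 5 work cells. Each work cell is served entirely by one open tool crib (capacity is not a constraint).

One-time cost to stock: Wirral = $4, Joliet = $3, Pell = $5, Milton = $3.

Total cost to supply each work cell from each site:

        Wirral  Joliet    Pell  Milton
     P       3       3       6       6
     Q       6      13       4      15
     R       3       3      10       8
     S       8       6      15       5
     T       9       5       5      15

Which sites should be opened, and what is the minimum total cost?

For any fixed open set, each work cell goes to its cheapest open site; total = fixed + service.
{Joliet, Pell}: P→Joliet 3, Q→Pell 4, R→Joliet 3, S→Joliet 6, T→Joliet 5. Service 21; fixed 8; total 29.
{Wirral, Joliet}: service 23 + fixed 7 = 30
{Joliet, Pell, Milton}: P→Joliet 3, Q→Pell 4, R→Joliet 3, S→Milton 5, T→Joliet 5. Service 20; fixed 11; total 31.
{Wirral, Joliet, Pell, Milton}: service 20 + fixed 15 = 35
No other subset beats 29.

Open Joliet and Pell; minimum total cost 29.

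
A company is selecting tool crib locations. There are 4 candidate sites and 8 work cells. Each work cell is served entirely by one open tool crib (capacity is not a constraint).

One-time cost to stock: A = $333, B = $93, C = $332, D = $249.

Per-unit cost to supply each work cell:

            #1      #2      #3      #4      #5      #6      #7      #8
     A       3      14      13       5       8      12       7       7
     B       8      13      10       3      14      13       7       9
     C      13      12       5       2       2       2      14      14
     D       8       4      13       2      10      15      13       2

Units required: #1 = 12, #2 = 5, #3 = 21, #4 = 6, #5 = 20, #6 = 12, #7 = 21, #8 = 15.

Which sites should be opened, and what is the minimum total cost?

For any fixed open set, each work cell goes to its cheapest open site; total = fixed + service.
{B, C}: #1→B 8·12=96, #2→C 12·5=60, #3→C 5·21=105, #4→C 2·6=12, #5→C 2·20=40, #6→C 2·12=24, #7→B 7·21=147, #8→B 9·15=135. Service 619; fixed 425; total 1044.
{B, C, D}: #1→B 8·12=96, #2→D 4·5=20, #3→C 5·21=105, #4→C 2·6=12, #5→C 2·20=40, #6→C 2·12=24, #7→B 7·21=147, #8→D 2·15=30. Service 474; fixed 674; total 1148.
{C, D}: #1→D 8·12=96, #2→D 4·5=20, #3→C 5·21=105, #4→C 2·6=12, #5→C 2·20=40, #6→C 2·12=24, #7→D 13·21=273, #8→D 2·15=30. Service 600; fixed 581; total 1181.
{A, B, C, D}: service 414 + fixed 1007 = 1421
No other subset beats 1044.

Open B and C; minimum total cost 1044.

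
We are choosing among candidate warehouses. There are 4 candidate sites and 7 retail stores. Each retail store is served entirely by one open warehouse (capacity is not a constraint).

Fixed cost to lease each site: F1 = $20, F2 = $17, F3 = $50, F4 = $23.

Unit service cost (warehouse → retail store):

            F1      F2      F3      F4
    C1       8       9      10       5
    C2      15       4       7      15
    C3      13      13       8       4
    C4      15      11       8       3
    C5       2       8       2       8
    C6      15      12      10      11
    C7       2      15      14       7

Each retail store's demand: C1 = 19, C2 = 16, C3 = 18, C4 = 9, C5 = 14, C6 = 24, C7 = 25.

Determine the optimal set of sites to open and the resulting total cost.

For any fixed open set, each retail store goes to its cheapest open site; total = fixed + service.
{F1, F2, F4}: C1→F4 5·19=95, C2→F2 4·16=64, C3→F4 4·18=72, C4→F4 3·9=27, C5→F1 2·14=28, C6→F4 11·24=264, C7→F1 2·25=50. Service 600; fixed 60; total 660.
{F1, F2, F3, F4}: service 576 + fixed 110 = 686
{F1, F3, F4}: service 624 + fixed 93 = 717
{F2}: service 1343 + fixed 17 = 1360
(All 15 nonempty subsets were checked; F1, F2 and F4 is lowest.)

Open F1, F2 and F4; minimum total cost 660.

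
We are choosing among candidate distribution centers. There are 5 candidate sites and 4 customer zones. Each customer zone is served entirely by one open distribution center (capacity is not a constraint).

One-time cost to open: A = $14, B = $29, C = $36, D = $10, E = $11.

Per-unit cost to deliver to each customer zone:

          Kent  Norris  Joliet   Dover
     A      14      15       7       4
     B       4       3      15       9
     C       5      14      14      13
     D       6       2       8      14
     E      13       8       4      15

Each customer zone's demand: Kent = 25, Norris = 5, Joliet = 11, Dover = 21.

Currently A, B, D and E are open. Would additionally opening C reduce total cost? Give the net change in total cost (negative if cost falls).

Current service cost with {A, B, D, E}: 238.
Adding C: each customer zone re-picks its cheapest; new service cost 238, saving 0.
Extra fixed cost: 36. Net change = 36 − 0 = 36.
(Totals: 302 → 338.)

No — net change +36 (cost rises by 36).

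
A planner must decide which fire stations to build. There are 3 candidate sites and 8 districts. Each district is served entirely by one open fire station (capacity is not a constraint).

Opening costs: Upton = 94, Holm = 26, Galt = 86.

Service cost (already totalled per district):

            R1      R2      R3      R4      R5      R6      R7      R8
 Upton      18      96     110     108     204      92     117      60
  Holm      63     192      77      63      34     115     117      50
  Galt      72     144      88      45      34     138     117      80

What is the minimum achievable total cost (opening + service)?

Minimum total cost: 667

For any fixed open set, each district goes to its cheapest open site; total = fixed + service.
{Upton, Holm}: R1→Upton 18, R2→Upton 96, R3→Holm 77, R4→Holm 63, R5→Holm 34, R6→Upton 92, R7→Upton 117, R8→Holm 50. Service 547; fixed 120; total 667.
{Upton, Galt}: service 550 + fixed 180 = 730
{Upton, Holm, Galt}: service 529 + fixed 206 = 735
{Holm}: R1→Holm 63, R2→Holm 192, R3→Holm 77, R4→Holm 63, R5→Holm 34, R6→Holm 115, R7→Holm 117, R8→Holm 50. Service 711; fixed 26; total 737.
No other subset beats 667.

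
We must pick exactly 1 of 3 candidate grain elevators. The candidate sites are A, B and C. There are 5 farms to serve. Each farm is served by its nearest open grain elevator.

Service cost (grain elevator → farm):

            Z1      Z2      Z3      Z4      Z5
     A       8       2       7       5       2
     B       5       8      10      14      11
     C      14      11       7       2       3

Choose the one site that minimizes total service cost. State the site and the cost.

With exactly 1 open, each farm uses its cheapest among the chosen.
{A}: Z1→A 8, Z2→A 2, Z3→A 7, Z4→A 5, Z5→A 2. Service cost 24.
{C}: service cost 37
{B}: service cost 48
Among all 3 size-1 choices, {A} is lowest.

Choose A only; total service cost 24.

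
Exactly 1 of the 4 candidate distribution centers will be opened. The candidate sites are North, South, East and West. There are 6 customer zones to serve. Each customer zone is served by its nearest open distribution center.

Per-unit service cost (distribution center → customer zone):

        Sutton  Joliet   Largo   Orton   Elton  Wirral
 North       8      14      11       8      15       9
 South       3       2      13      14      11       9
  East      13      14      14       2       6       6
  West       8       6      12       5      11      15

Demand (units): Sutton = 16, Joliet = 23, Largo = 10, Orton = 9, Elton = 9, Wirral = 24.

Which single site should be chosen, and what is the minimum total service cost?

Choose South only; total service cost 665.

With exactly 1 open, each customer zone uses its cheapest among the chosen.
{South}: Sutton→South 3·16=48, Joliet→South 2·23=46, Largo→South 13·10=130, Orton→South 14·9=126, Elton→South 11·9=99, Wirral→South 9·24=216. Service cost 665.
{East}: service cost 886
{West}: service cost 890
Among all 4 size-1 choices, {South} is lowest.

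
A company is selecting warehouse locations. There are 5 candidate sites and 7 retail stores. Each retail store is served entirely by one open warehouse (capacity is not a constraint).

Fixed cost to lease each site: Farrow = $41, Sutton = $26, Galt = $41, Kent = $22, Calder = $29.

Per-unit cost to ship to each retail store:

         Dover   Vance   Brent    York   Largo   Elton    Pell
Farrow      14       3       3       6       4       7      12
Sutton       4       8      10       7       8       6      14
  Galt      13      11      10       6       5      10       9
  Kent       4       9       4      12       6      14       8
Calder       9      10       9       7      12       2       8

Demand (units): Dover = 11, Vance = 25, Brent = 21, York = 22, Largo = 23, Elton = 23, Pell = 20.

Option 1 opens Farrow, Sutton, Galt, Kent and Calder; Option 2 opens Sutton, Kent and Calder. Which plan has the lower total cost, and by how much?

Option 1: {Farrow, Sutton, Galt, Kent, Calder}: Dover→Sutton 4·11=44, Vance→Farrow 3·25=75, Brent→Farrow 3·21=63, York→Farrow 6·22=132, Largo→Farrow 4·23=92, Elton→Calder 2·23=46, Pell→Kent 8·20=160. Service 612; fixed 159; total 771.
Option 2: {Sutton, Kent, Calder}: Dover→Sutton 4·11=44, Vance→Sutton 8·25=200, Brent→Kent 4·21=84, York→Sutton 7·22=154, Largo→Kent 6·23=138, Elton→Calder 2·23=46, Pell→Kent 8·20=160. Service 826; fixed 77; total 903.
Difference: |771 − 903| = 132.

Option 1 is cheaper by 132.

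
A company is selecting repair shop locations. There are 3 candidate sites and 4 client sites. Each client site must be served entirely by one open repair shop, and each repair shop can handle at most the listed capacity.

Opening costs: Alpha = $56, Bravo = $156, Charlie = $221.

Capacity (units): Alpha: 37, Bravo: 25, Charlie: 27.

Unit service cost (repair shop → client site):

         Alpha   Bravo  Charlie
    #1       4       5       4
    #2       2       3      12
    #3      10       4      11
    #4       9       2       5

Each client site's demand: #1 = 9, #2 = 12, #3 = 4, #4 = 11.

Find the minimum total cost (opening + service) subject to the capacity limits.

Minimum total cost: 255

Open {Alpha}: #1→Alpha 4·9=36, #2→Alpha 2·12=24, #3→Alpha 10·4=40, #4→Alpha 9·11=99.
Loads: Alpha carries 36/37. Service 199; fixed 56; total 255.
Next best feasible plan costs 310.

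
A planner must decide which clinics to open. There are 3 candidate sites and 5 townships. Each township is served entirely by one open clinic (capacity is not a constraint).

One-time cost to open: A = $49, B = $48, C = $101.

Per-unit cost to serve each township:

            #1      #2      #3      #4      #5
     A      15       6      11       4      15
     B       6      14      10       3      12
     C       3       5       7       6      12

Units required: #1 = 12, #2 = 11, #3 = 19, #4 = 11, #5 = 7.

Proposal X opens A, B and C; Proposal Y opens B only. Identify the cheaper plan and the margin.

Proposal X is cheaper by 42.

Proposal X: {A, B, C}: #1→C 3·12=36, #2→C 5·11=55, #3→C 7·19=133, #4→B 3·11=33, #5→B 12·7=84. Service 341; fixed 198; total 539.
Proposal Y: {B}: #1→B 6·12=72, #2→B 14·11=154, #3→B 10·19=190, #4→B 3·11=33, #5→B 12·7=84. Service 533; fixed 48; total 581.
Difference: |539 − 581| = 42.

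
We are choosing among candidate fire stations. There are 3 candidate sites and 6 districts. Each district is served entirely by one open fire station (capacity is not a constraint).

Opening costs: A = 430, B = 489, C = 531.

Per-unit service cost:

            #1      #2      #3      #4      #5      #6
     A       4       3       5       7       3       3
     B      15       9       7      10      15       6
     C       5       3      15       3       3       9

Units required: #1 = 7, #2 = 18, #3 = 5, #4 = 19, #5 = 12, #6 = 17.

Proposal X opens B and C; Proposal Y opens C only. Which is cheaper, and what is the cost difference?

Proposal Y is cheaper by 398.

Proposal X: {B, C}: #1→C 5·7=35, #2→C 3·18=54, #3→B 7·5=35, #4→C 3·19=57, #5→C 3·12=36, #6→B 6·17=102. Service 319; fixed 1020; total 1339.
Proposal Y: {C}: #1→C 5·7=35, #2→C 3·18=54, #3→C 15·5=75, #4→C 3·19=57, #5→C 3·12=36, #6→C 9·17=153. Service 410; fixed 531; total 941.
Difference: |1339 − 941| = 398.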